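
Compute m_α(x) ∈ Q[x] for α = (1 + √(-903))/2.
m_α(x) = x^2 - x + 226

From 2α - 1 = √(-903), squaring gives (2α - 1)^2 = -903, i.e. 4α^2 - 4α + 1 = -903, so α^2 - α + (1 + 903)/4 = 0. Since -903 ≡ 1 (mod 4), (1 + 903)/4 = 226 ∈ Z. The polynomial x^2 - x + 226 has discriminant 1 - 4·(226) = -903, which is not a perfect square in Q (d = -903 is squarefree and ≠ 1), so x^2 - x + 226 is irreducible over Q. It is the minimal polynomial of α.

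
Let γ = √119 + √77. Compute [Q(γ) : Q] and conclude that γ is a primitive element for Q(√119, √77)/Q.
[Q(γ) : Q] = 4 (equivalently, Q(γ) = Q(√119, √77))

Obviously Q(γ) ⊆ Q(√119, √77), and [Q(√119, √77):Q] = 4 (since 119, 77 are distinct squarefree integers > 1 with 9163 not a perfect square). To show equality we compute the minimal polynomial of γ. From γ = √119 + √77: γ^2 = 119 + 2√(9163) + 77 = 196 + 2√(9163), so γ^2 - 196 = 2√(9163); squaring, (γ^2 - 196)^2 = 4·9163, i.e. γ^4 - 392γ^2 + 38416 - 36652 = 0, i.e. γ^4 - 392γ^2 + 1764 = 0. So γ is a root of x^4 - 392x^2 + 1764. This polynomial is irreducible over Q: it has no rational root (each ±√119 ± √77 is irrational), and any factorization into two quadratics over Q would force √(9163) ∈ Q (pairing opposite roots) or √119, √77 ∈ Q (other pairings), all impossible. Hence [Q(γ):Q] = 4 = [Q(√119, √77):Q], so Q(γ) = Q(√119, √77).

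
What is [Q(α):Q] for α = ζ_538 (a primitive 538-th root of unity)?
[Q(α):Q] = 268

The minimal polynomial of ζ_538 over Q is the 538-th cyclotomic polynomial Φ_538(x), which is irreducible over Q and has degree φ(538) = 268. Hence [Q(α):Q] = φ(538) = 268.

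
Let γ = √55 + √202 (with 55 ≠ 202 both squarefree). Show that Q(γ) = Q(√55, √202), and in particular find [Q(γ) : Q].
[Q(γ) : Q] = 4 (equivalently, Q(γ) = Q(√55, √202))

Obviously Q(γ) ⊆ Q(√55, √202), and [Q(√55, √202):Q] = 4 (since 55, 202 are distinct squarefree integers > 1 with 11110 not a perfect square). To show equality we compute the minimal polynomial of γ. From γ = √55 + √202: γ^2 = 55 + 2√(11110) + 202 = 257 + 2√(11110), so γ^2 - 257 = 2√(11110); squaring, (γ^2 - 257)^2 = 4·11110, i.e. γ^4 - 514γ^2 + 66049 - 44440 = 0, i.e. γ^4 - 514γ^2 + 21609 = 0. So γ is a root of x^4 - 514x^2 + 21609. This polynomial is irreducible over Q: it has no rational root (each ±√55 ± √202 is irrational), and any factorization into two quadratics over Q would force √(11110) ∈ Q (pairing opposite roots) or √55, √202 ∈ Q (other pairings), all impossible. Hence [Q(γ):Q] = 4 = [Q(√55, √202):Q], so Q(γ) = Q(√55, √202).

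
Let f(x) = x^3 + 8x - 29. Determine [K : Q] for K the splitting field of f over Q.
[K : Q] = 6

By the rational root test, any rational root of the monic integer polynomial f(x) = x^3 + 8x - 29 must be an integer dividing the constant term -29, i.e. one of ±{1, 29}. Evaluating: f(1) = -20, f(-1) = -38, f(29) = 24592, f(-29) = -24650; none is 0, so f has no rational root and is therefore irreducible over Q (a cubic with no linear factor over a field is irreducible). For an irreducible cubic, the Galois group is A_3 or S_3 according as the discriminant disc(f) = -4a^3 - 27b^2 = -4·(8)^3 - 27·(-29)^2 = -24755 is or is not a square in Q. Here disc(f) = -24755 is not a perfect square in Q, so the Galois group of f over Q is not contained in A_3 and must be all of S_3. The splitting field has degree |S_3| = 6 over Q, so [K : Q] = 6.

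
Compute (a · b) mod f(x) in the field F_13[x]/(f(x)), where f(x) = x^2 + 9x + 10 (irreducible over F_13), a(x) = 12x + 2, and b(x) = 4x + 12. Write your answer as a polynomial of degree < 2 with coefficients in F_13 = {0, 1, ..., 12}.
a · b ≡ 6x + 12 (mod f(x))

Multiply in F_13[x]: a(x)·b(x) = (12x + 2)·(4x + 12) = 9x^2 + 9x + 11. This has degree ≥ 2, so divide by f(x) over F_13: 9x^2 + 9x + 11 = (9)·(x^2 + 9x + 10) + (6x + 12). Hence a·b ≡ 6x + 12 (mod f). (F_13[x]/(f) is a field with 13^2 = 169 elements since f is irreducible of degree 2.)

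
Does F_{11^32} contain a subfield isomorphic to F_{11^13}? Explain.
No: F_{11^13} is not a subfield of F_{11^32}

F_{p^m} embeds in F_{p^n} iff m | n. Here 13 ∤ 32 (since 32 = 2·13 + 6 with remainder 6 ≠ 0), so F_{11^13} is not a subfield of F_{11^32}. Equivalently: if it were, the tower law would give 13 = [F_{11^13}:F_11] dividing [F_{11^32}:F_11] = 32, contradiction.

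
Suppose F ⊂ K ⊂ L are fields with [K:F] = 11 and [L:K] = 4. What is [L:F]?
[L:F] = 44

The tower law says that for any tower of field extensions F ⊂ K ⊂ L with finite degrees, [L:F] = [L:K] · [K:F]. Here this gives [L:F] = 4 · 11 = 44.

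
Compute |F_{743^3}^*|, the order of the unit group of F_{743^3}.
|F_{743^3}^*| = 410172406

F_{743^3} has 743^3 = 410172407 elements; its multiplicative group consists of all nonzero elements, so |F_{743^3}^*| = 410172407 - 1 = 410172406. (It is cyclic since any finite subgroup of the multiplicative group of a field is cyclic.)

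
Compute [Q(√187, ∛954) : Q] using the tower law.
[Q(√187, ∛954) : Q] = 6

Let L = Q(√187, ∛954). Since Q(√187) ⊂ L and [Q(√187):Q] = 2, the tower law gives 2 | [L:Q]. Likewise Q(∛954) ⊂ L with [Q(∛954):Q] = 3 (because 954 is not a perfect cube), so 3 | [L:Q]. As gcd(2,3) = 1, [L:Q] is divisible by 6. Conversely L is generated over Q by √187 and ∛954, so [L:Q] ≤ 2·3 = 6. Therefore [Q(√187, ∛954) : Q] = 6.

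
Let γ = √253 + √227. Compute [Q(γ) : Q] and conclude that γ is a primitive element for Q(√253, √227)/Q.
[Q(γ) : Q] = 4 (equivalently, Q(γ) = Q(√253, √227))

Obviously Q(γ) ⊆ Q(√253, √227), and [Q(√253, √227):Q] = 4 (since 253, 227 are distinct squarefree integers > 1 with 57431 not a perfect square). To show equality we compute the minimal polynomial of γ. From γ = √253 + √227: γ^2 = 253 + 2√(57431) + 227 = 480 + 2√(57431), so γ^2 - 480 = 2√(57431); squaring, (γ^2 - 480)^2 = 4·57431, i.e. γ^4 - 960γ^2 + 230400 - 229724 = 0, i.e. γ^4 - 960γ^2 + 676 = 0. So γ is a root of x^4 - 960x^2 + 676. This polynomial is irreducible over Q: it has no rational root (each ±√253 ± √227 is irrational), and any factorization into two quadratics over Q would force √(57431) ∈ Q (pairing opposite roots) or √253, √227 ∈ Q (other pairings), all impossible. Hence [Q(γ):Q] = 4 = [Q(√253, √227):Q], so Q(γ) = Q(√253, √227).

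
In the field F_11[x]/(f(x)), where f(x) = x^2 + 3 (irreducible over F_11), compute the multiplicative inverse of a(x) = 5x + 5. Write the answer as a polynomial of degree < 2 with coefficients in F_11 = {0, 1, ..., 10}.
a(x)^(-1) ≡ 6x + 5 (mod f(x))

Since f is irreducible over F_11, F_11[x]/(f) is a field and a(x) ≠ 0 has an inverse. Apply the extended Euclidean algorithm to f(x) and a(x) in F_11[x]: f(x) = (9x + 2)·a(x) + (4). The last nonzero remainder is the constant 4 = gcd(f, a) in F_11. Back-substituting through the division chain expresses 4 = s(x)·a(x) + t(x)·f(x) with s(x) ≡ 2x + 9 (mod f), so (2x + 9)·a(x) ≡ 4 (mod f). Multiplying by 4^(-1) ≡ 3 in F_11 gives a(x)^(-1) ≡ 3·(2x + 9) ≡ 6x + 5 (mod f). Check: (5x + 5)·(6x + 5) = 8x^2 + 3 ≡ 1 (mod x^2 + 3).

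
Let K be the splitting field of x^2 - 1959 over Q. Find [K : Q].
[K : Q] = 2

f(x) = x^2 - 1959 factors as (x - √1959)(x + √1959). The splitting field is K = Q(√1959). Since 1959 is squarefree and > 1, it is not a perfect square, so x^2 - 1959 is irreducible over Q and [Q(√1959) : Q] = 2. Hence [K : Q] = 2.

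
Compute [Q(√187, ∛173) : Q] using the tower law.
[Q(√187, ∛173) : Q] = 6

Let L = Q(√187, ∛173). Since Q(√187) ⊂ L and [Q(√187):Q] = 2, the tower law gives 2 | [L:Q]. Likewise Q(∛173) ⊂ L with [Q(∛173):Q] = 3 (because 173 is not a perfect cube), so 3 | [L:Q]. As gcd(2,3) = 1, [L:Q] is divisible by 6. Conversely L is generated over Q by √187 and ∛173, so [L:Q] ≤ 2·3 = 6. Therefore [Q(√187, ∛173) : Q] = 6.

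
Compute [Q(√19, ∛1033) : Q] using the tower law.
[Q(√19, ∛1033) : Q] = 6

Let L = Q(√19, ∛1033). Since Q(√19) ⊂ L and [Q(√19):Q] = 2, the tower law gives 2 | [L:Q]. Likewise Q(∛1033) ⊂ L with [Q(∛1033):Q] = 3 (because 1033 is not a perfect cube), so 3 | [L:Q]. As gcd(2,3) = 1, [L:Q] is divisible by 6. Conversely L is generated over Q by √19 and ∛1033, so [L:Q] ≤ 2·3 = 6. Therefore [Q(√19, ∛1033) : Q] = 6.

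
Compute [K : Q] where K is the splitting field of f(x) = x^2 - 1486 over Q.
[K : Q] = 2

f(x) = x^2 - 1486 factors as (x - √1486)(x + √1486). The splitting field is K = Q(√1486). Since 1486 is squarefree and > 1, it is not a perfect square, so x^2 - 1486 is irreducible over Q and [Q(√1486) : Q] = 2. Hence [K : Q] = 2.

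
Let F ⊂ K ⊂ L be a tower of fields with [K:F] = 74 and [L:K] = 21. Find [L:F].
[L:F] = 1554

The tower law says that for any tower of field extensions F ⊂ K ⊂ L with finite degrees, [L:F] = [L:K] · [K:F]. Here this gives [L:F] = 21 · 74 = 1554.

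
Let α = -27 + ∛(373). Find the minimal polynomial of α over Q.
m_α(x) = x^3 + 81x^2 + 2187x + 19310

Set β = α + 27 = ∛(373), so β^3 = 373. Then (α + 27)^3 - 373 = 0, i.e. α is a root of g(x) = (x + 27)^3 - 373 = x^3 + 81x^2 + 2187x + 19310. Since g(x) = h(x + 27) where h(x) = x^3 - 373, and h is irreducible over Q (because 373 is not a perfect cube, so h has no rational root, and a monic cubic with no rational root is irreducible), g is also irreducible (irreducibility is preserved under the substitution x → x + 27). Hence m_α(x) = x^3 + 81x^2 + 2187x + 19310.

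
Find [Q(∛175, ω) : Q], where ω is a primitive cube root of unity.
[Q(∛175, ω) : Q] = 6

[Q(∛175):Q] = 3 (min poly x^3 - 175, irreducible since 175 is not a perfect cube). [Q(ω):Q] = 2 (min poly x^2 + x + 1). Since Q(∛175) ⊂ R and ω ∉ R, we have ω ∉ Q(∛175), so x^2 + x + 1 remains irreducible over Q(∛175) and [Q(∛175, ω) : Q(∛175)] = 2. By the tower law, [Q(∛175, ω) : Q] = 3 · 2 = 6. (In fact Q(∛175, ω) is the splitting field of x^3 - 175 over Q.)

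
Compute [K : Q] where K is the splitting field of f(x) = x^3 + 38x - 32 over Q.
[K : Q] = 6

By the rational root test, any rational root of the monic integer polynomial f(x) = x^3 + 38x - 32 must be an integer dividing the constant term -32, i.e. one of ±{1, 2, 4, 8, 16, 32}. Evaluating: f(1) = 7, f(-1) = -71, f(2) = 52, f(-2) = -116, f(4) = 184, f(-4) = -248, f(8) = 784, f(-8) = -848, f(16) = 4672, f(-16) = -4736, f(32) = 33952, f(-32) = -34016; none is 0, so f has no rational root and is therefore irreducible over Q (a cubic with no linear factor over a field is irreducible). For an irreducible cubic, the Galois group is A_3 or S_3 according as the discriminant disc(f) = -4a^3 - 27b^2 = -4·(38)^3 - 27·(-32)^2 = -247136 is or is not a square in Q. Here disc(f) = -247136 is not a perfect square in Q, so the Galois group of f over Q is not contained in A_3 and must be all of S_3. The splitting field has degree |S_3| = 6 over Q, so [K : Q] = 6.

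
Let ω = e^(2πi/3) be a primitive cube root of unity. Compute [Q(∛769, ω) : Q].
[Q(∛769, ω) : Q] = 6

[Q(∛769):Q] = 3 (min poly x^3 - 769, irreducible since 769 is not a perfect cube). [Q(ω):Q] = 2 (min poly x^2 + x + 1). Since Q(∛769) ⊂ R and ω ∉ R, we have ω ∉ Q(∛769), so x^2 + x + 1 remains irreducible over Q(∛769) and [Q(∛769, ω) : Q(∛769)] = 2. By the tower law, [Q(∛769, ω) : Q] = 3 · 2 = 6. (In fact Q(∛769, ω) is the splitting field of x^3 - 769 over Q.)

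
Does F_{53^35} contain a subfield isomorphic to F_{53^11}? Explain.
No: F_{53^11} is not a subfield of F_{53^35}

F_{p^m} embeds in F_{p^n} iff m | n. Here 11 ∤ 35 (since 35 = 3·11 + 2 with remainder 2 ≠ 0), so F_{53^11} is not a subfield of F_{53^35}. Equivalently: if it were, the tower law would give 11 = [F_{53^11}:F_53] dividing [F_{53^35}:F_53] = 35, contradiction.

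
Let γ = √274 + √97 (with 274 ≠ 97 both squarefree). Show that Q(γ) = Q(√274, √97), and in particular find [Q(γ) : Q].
[Q(γ) : Q] = 4 (equivalently, Q(γ) = Q(√274, √97))

Obviously Q(γ) ⊆ Q(√274, √97), and [Q(√274, √97):Q] = 4 (since 274, 97 are distinct squarefree integers > 1 with 26578 not a perfect square). To show equality we compute the minimal polynomial of γ. From γ = √274 + √97: γ^2 = 274 + 2√(26578) + 97 = 371 + 2√(26578), so γ^2 - 371 = 2√(26578); squaring, (γ^2 - 371)^2 = 4·26578, i.e. γ^4 - 742γ^2 + 137641 - 106312 = 0, i.e. γ^4 - 742γ^2 + 31329 = 0. So γ is a root of x^4 - 742x^2 + 31329. This polynomial is irreducible over Q: it has no rational root (each ±√274 ± √97 is irrational), and any factorization into two quadratics over Q would force √(26578) ∈ Q (pairing opposite roots) or √274, √97 ∈ Q (other pairings), all impossible. Hence [Q(γ):Q] = 4 = [Q(√274, √97):Q], so Q(γ) = Q(√274, √97).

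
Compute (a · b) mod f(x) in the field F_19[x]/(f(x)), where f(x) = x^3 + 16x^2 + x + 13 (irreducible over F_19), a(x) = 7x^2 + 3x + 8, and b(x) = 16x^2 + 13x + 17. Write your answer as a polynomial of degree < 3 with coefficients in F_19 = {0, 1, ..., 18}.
a · b ≡ 3x^2 + 10x + 3 (mod f(x))

Multiply in F_19[x]: a(x)·b(x) = (7x^2 + 3x + 8)·(16x^2 + 13x + 17) = 17x^4 + 6x^3 + x^2 + 3x + 3. This has degree ≥ 3, so divide by f(x) over F_19: 17x^4 + 6x^3 + x^2 + 3x + 3 = (17x)·(x^3 + 16x^2 + x + 13) + (3x^2 + 10x + 3). Hence a·b ≡ 3x^2 + 10x + 3 (mod f). (F_19[x]/(f) is a field with 19^3 = 6859 elements since f is irreducible of degree 3.)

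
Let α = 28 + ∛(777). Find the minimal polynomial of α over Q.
m_α(x) = x^3 - 84x^2 + 2352x - 22729

Set β = α - 28 = ∛(777), so β^3 = 777. Then (α - 28)^3 - 777 = 0, i.e. α is a root of g(x) = (x - 28)^3 - 777 = x^3 - 84x^2 + 2352x - 22729. Since g(x) = h(x - 28) where h(x) = x^3 - 777, and h is irreducible over Q (because 777 is not a perfect cube, so h has no rational root, and a monic cubic with no rational root is irreducible), g is also irreducible (irreducibility is preserved under the substitution x → x - 28). Hence m_α(x) = x^3 - 84x^2 + 2352x - 22729.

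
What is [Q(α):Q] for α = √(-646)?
[Q(α):Q] = 2

[Q(α):Q] equals the degree of the minimal polynomial of α. Here α^2 = -646 and x^2 + 646 is irreducible (d = -646 is squarefree, ≠ 1, hence not a square), so deg(m_α) = 2. Thus [Q(α):Q] = 2.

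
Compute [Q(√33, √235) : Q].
[Q(√33, √235) : Q] = 4

[Q(√33):Q] = 2 (min poly x^2 - 33, irreducible since 33 is squarefree > 1). For the top step, suppose √235 ∈ Q(√33), say √235 = c + d√33 with c, d ∈ Q. Squaring: 235 = c^2 + 33d^2 + 2cd√33. Since √33 ∉ Q this forces 2cd = 0. If d = 0 then √235 = c ∈ Q, contradicting 235 squarefree > 1. If c = 0 then 235 = 33d^2, so 33·235 = (33d)^2 is a perfect square in Q — but 33·235 = 7755 is not a perfect square (since 33 and 235 are distinct squarefree integers). Contradiction. Hence √235 ∉ Q(√33), so x^2 - 235 stays irreducible over Q(√33) and [Q(√33, √235) : Q(√33)] = 2. By the tower law, [Q(√33, √235) : Q] = 2 · 2 = 4.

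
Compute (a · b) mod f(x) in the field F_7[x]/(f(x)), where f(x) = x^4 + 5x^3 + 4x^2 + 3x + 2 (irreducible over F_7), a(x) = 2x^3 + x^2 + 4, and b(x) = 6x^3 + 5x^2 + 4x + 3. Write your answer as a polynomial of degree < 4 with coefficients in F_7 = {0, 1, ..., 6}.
a · b ≡ 5x^3 + 4x + 6 (mod f(x))

Multiply in F_7[x]: a(x)·b(x) = (2x^3 + x^2 + 4)·(6x^3 + 5x^2 + 4x + 3) = 5x^6 + 2x^5 + 6x^4 + 6x^3 + 2x^2 + 2x + 5. This has degree ≥ 4, so divide by f(x) over F_7: 5x^6 + 2x^5 + 6x^4 + 6x^3 + 2x^2 + 2x + 5 = (5x^2 + 5x + 3)·(x^4 + 5x^3 + 4x^2 + 3x + 2) + (5x^3 + 4x + 6). Hence a·b ≡ 5x^3 + 4x + 6 (mod f). (F_7[x]/(f) is a field with 7^4 = 2401 elements since f is irreducible of degree 4.)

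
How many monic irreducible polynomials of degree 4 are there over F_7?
There are 588 monic irreducible polynomials of degree 4 over F_7

Each element of F_{7^4} that lies in no proper subfield is a root of exactly one monic irreducible of degree 4 over F_7, and each such polynomial has 4 distinct roots in F_{7^4}. By Möbius inversion the count is N_7(4) = (1/4) Σ_{d|4} μ(4/d) · 7^d = (1/4)(μ(4)·7^1 + μ(2)·7^2 + μ(1)·7^4) = 2352/4 = 588.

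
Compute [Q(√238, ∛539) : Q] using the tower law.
[Q(√238, ∛539) : Q] = 6

Let L = Q(√238, ∛539). Since Q(√238) ⊂ L and [Q(√238):Q] = 2, the tower law gives 2 | [L:Q]. Likewise Q(∛539) ⊂ L with [Q(∛539):Q] = 3 (because 539 is not a perfect cube), so 3 | [L:Q]. As gcd(2,3) = 1, [L:Q] is divisible by 6. Conversely L is generated over Q by √238 and ∛539, so [L:Q] ≤ 2·3 = 6. Therefore [Q(√238, ∛539) : Q] = 6.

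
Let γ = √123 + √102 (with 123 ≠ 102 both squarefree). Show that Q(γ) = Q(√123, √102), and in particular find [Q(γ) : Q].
[Q(γ) : Q] = 4 (equivalently, Q(γ) = Q(√123, √102))

Obviously Q(γ) ⊆ Q(√123, √102), and [Q(√123, √102):Q] = 4 (since 123, 102 are distinct squarefree integers > 1 with 12546 not a perfect square). To show equality we compute the minimal polynomial of γ. From γ = √123 + √102: γ^2 = 123 + 2√(12546) + 102 = 225 + 2√(12546), so γ^2 - 225 = 2√(12546); squaring, (γ^2 - 225)^2 = 4·12546, i.e. γ^4 - 450γ^2 + 50625 - 50184 = 0, i.e. γ^4 - 450γ^2 + 441 = 0. So γ is a root of x^4 - 450x^2 + 441. This polynomial is irreducible over Q: it has no rational root (each ±√123 ± √102 is irrational), and any factorization into two quadratics over Q would force √(12546) ∈ Q (pairing opposite roots) or √123, √102 ∈ Q (other pairings), all impossible. Hence [Q(γ):Q] = 4 = [Q(√123, √102):Q], so Q(γ) = Q(√123, √102).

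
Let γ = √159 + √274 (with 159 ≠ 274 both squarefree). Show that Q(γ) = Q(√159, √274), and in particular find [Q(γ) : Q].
[Q(γ) : Q] = 4 (equivalently, Q(γ) = Q(√159, √274))

Obviously Q(γ) ⊆ Q(√159, √274), and [Q(√159, √274):Q] = 4 (since 159, 274 are distinct squarefree integers > 1 with 43566 not a perfect square). To show equality we compute the minimal polynomial of γ. From γ = √159 + √274: γ^2 = 159 + 2√(43566) + 274 = 433 + 2√(43566), so γ^2 - 433 = 2√(43566); squaring, (γ^2 - 433)^2 = 4·43566, i.e. γ^4 - 866γ^2 + 187489 - 174264 = 0, i.e. γ^4 - 866γ^2 + 13225 = 0. So γ is a root of x^4 - 866x^2 + 13225. This polynomial is irreducible over Q: it has no rational root (each ±√159 ± √274 is irrational), and any factorization into two quadratics over Q would force √(43566) ∈ Q (pairing opposite roots) or √159, √274 ∈ Q (other pairings), all impossible. Hence [Q(γ):Q] = 4 = [Q(√159, √274):Q], so Q(γ) = Q(√159, √274).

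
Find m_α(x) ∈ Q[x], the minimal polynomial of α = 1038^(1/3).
m_α(x) = x^3 - 1038

α satisfies α^3 = 1038, so x^3 - 1038 annihilates α. By the rational root test, a rational root p/q (in lowest terms) of x^3 - 1038 would satisfy p^3 = 1038 q^3, forcing q = 1 and p^3 = 1038; but 1038 is not a perfect cube, contradiction. A monic cubic over Q with no rational root is irreducible (any nontrivial factorization would include a linear factor). Hence x^3 - 1038 is the minimal polynomial of α, and in particular [Q(α):Q] = 3.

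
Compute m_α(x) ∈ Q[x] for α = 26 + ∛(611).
m_α(x) = x^3 - 78x^2 + 2028x - 18187

Set β = α - 26 = ∛(611), so β^3 = 611. Then (α - 26)^3 - 611 = 0, i.e. α is a root of g(x) = (x - 26)^3 - 611 = x^3 - 78x^2 + 2028x - 18187. Since g(x) = h(x - 26) where h(x) = x^3 - 611, and h is irreducible over Q (because 611 is not a perfect cube, so h has no rational root, and a monic cubic with no rational root is irreducible), g is also irreducible (irreducibility is preserved under the substitution x → x - 26). Hence m_α(x) = x^3 - 78x^2 + 2028x - 18187.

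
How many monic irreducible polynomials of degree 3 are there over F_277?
There are 7084552 monic irreducible polynomials of degree 3 over F_277

Each element of F_{277^3} that lies in no proper subfield is a root of exactly one monic irreducible of degree 3 over F_277, and each such polynomial has 3 distinct roots in F_{277^3}. By Möbius inversion the count is N_277(3) = (1/3) Σ_{d|3} μ(3/d) · 277^d = (1/3)(μ(3)·277^1 + μ(1)·277^3) = 21253656/3 = 7084552.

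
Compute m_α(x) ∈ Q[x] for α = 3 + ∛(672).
m_α(x) = x^3 - 9x^2 + 27x - 699

Set β = α - 3 = ∛(672), so β^3 = 672. Then (α - 3)^3 - 672 = 0, i.e. α is a root of g(x) = (x - 3)^3 - 672 = x^3 - 9x^2 + 27x - 699. Since g(x) = h(x - 3) where h(x) = x^3 - 672, and h is irreducible over Q (because 672 is not a perfect cube, so h has no rational root, and a monic cubic with no rational root is irreducible), g is also irreducible (irreducibility is preserved under the substitution x → x - 3). Hence m_α(x) = x^3 - 9x^2 + 27x - 699.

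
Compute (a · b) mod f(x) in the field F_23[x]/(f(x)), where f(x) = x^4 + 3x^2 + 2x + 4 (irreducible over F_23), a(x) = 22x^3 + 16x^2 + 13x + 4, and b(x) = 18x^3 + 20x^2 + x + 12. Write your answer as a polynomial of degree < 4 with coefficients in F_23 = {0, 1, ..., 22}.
a · b ≡ 5x^3 + x^2 + 13x + 12 (mod f(x))

Multiply in F_23[x]: a(x)·b(x) = (22x^3 + 16x^2 + 13x + 4)·(18x^3 + 20x^2 + x + 12) = 5x^6 + 15x^5 + x^4 + 14x^3 + 9x^2 + 22x + 2. This has degree ≥ 4, so divide by f(x) over F_23: 5x^6 + 15x^5 + x^4 + 14x^3 + 9x^2 + 22x + 2 = (5x^2 + 15x + 9)·(x^4 + 3x^2 + 2x + 4) + (5x^3 + x^2 + 13x + 12). Hence a·b ≡ 5x^3 + x^2 + 13x + 12 (mod f). (F_23[x]/(f) is a field with 23^4 = 279841 elements since f is irreducible of degree 4.)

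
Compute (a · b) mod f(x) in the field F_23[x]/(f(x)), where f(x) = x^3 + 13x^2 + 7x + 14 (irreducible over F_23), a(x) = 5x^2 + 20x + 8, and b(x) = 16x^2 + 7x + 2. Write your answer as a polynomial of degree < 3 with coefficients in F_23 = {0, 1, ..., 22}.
a · b ≡ 21x^2 + 22x + 15 (mod f(x))

Multiply in F_23[x]: a(x)·b(x) = (5x^2 + 20x + 8)·(16x^2 + 7x + 2) = 11x^4 + 10x^3 + 2x^2 + 4x + 16. This has degree ≥ 3, so divide by f(x) over F_23: 11x^4 + 10x^3 + 2x^2 + 4x + 16 = (11x + 5)·(x^3 + 13x^2 + 7x + 14) + (21x^2 + 22x + 15). Hence a·b ≡ 21x^2 + 22x + 15 (mod f). (F_23[x]/(f) is a field with 23^3 = 12167 elements since f is irreducible of degree 3.)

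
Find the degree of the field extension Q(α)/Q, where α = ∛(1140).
[Q(α):Q] = 3

The minimal polynomial of α is x^3 - 1140, irreducible over Q since 1140 is not a perfect cube (so x^3 - 1140 has no rational root). Hence [Q(α):Q] = deg(m_α) = 3.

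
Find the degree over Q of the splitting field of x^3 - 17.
[K : Q] = 6

The roots of x^3 - 17 are ∛17, ω∛17, ω^2∛17 where ω = e^(2πi/3) is a primitive cube root of unity, so K = Q(∛17, ω). Now [Q(∛17):Q] = 3 (since 17 is not a perfect cube, x^3 - 17 is irreducible) and [Q(ω):Q] = 2. Both 2 and 3 divide [K:Q], and [K:Q] ≤ 3·2 = 6, so [K:Q] = 6. (Equivalently: Q(∛17) ⊂ R but ω ∉ R, so [K : Q(∛17)] = 2.)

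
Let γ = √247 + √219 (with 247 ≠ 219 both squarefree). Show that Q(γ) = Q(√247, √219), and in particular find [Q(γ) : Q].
[Q(γ) : Q] = 4 (equivalently, Q(γ) = Q(√247, √219))

Obviously Q(γ) ⊆ Q(√247, √219), and [Q(√247, √219):Q] = 4 (since 247, 219 are distinct squarefree integers > 1 with 54093 not a perfect square). To show equality we compute the minimal polynomial of γ. From γ = √247 + √219: γ^2 = 247 + 2√(54093) + 219 = 466 + 2√(54093), so γ^2 - 466 = 2√(54093); squaring, (γ^2 - 466)^2 = 4·54093, i.e. γ^4 - 932γ^2 + 217156 - 216372 = 0, i.e. γ^4 - 932γ^2 + 784 = 0. So γ is a root of x^4 - 932x^2 + 784. This polynomial is irreducible over Q: it has no rational root (each ±√247 ± √219 is irrational), and any factorization into two quadratics over Q would force √(54093) ∈ Q (pairing opposite roots) or √247, √219 ∈ Q (other pairings), all impossible. Hence [Q(γ):Q] = 4 = [Q(√247, √219):Q], so Q(γ) = Q(√247, √219).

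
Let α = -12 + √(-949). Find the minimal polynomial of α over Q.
m_α(x) = x^2 + 24x + 1093

From α + 12 = √(-949), squaring gives (α + 12)^2 = -949, i.e. α^2 + 24α + 144 = -949, so α^2 + 24α + 1093 = 0. The discriminant of x^2 + 24x + 1093 is (24)^2 - 4·(1093) = 576 - 4372 = -3796, and 4·(-949) is not a perfect square in Q since -949 is squarefree and ≠ 1. Hence x^2 + 24x + 1093 is irreducible over Q and is the minimal polynomial of α.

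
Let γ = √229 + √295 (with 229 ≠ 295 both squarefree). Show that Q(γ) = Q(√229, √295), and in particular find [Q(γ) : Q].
[Q(γ) : Q] = 4 (equivalently, Q(γ) = Q(√229, √295))

Obviously Q(γ) ⊆ Q(√229, √295), and [Q(√229, √295):Q] = 4 (since 229, 295 are distinct squarefree integers > 1 with 67555 not a perfect square). To show equality we compute the minimal polynomial of γ. From γ = √229 + √295: γ^2 = 229 + 2√(67555) + 295 = 524 + 2√(67555), so γ^2 - 524 = 2√(67555); squaring, (γ^2 - 524)^2 = 4·67555, i.e. γ^4 - 1048γ^2 + 274576 - 270220 = 0, i.e. γ^4 - 1048γ^2 + 4356 = 0. So γ is a root of x^4 - 1048x^2 + 4356. This polynomial is irreducible over Q: it has no rational root (each ±√229 ± √295 is irrational), and any factorization into two quadratics over Q would force √(67555) ∈ Q (pairing opposite roots) or √229, √295 ∈ Q (other pairings), all impossible. Hence [Q(γ):Q] = 4 = [Q(√229, √295):Q], so Q(γ) = Q(√229, √295).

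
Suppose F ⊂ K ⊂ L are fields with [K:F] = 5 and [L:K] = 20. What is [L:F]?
[L:F] = 100

The tower law says that for any tower of field extensions F ⊂ K ⊂ L with finite degrees, [L:F] = [L:K] · [K:F]. Here this gives [L:F] = 20 · 5 = 100.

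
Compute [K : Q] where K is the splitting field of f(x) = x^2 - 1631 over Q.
[K : Q] = 2

f(x) = x^2 - 1631 factors as (x - √1631)(x + √1631). The splitting field is K = Q(√1631). Since 1631 is squarefree and > 1, it is not a perfect square, so x^2 - 1631 is irreducible over Q and [Q(√1631) : Q] = 2. Hence [K : Q] = 2.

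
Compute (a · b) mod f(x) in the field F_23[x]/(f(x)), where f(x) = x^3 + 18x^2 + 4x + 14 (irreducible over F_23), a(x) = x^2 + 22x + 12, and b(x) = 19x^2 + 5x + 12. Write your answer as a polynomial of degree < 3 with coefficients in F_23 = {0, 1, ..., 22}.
a · b ≡ 12x^2 + 10x + 22 (mod f(x))

Multiply in F_23[x]: a(x)·b(x) = (x^2 + 22x + 12)·(19x^2 + 5x + 12) = 19x^4 + 9x^3 + 5x^2 + 2x + 6. This has degree ≥ 3, so divide by f(x) over F_23: 19x^4 + 9x^3 + 5x^2 + 2x + 6 = (19x + 12)·(x^3 + 18x^2 + 4x + 14) + (12x^2 + 10x + 22). Hence a·b ≡ 12x^2 + 10x + 22 (mod f). (F_23[x]/(f) is a field with 23^3 = 12167 elements since f is irreducible of degree 3.)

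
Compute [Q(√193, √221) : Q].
[Q(√193, √221) : Q] = 4

[Q(√193):Q] = 2 (min poly x^2 - 193, irreducible since 193 is squarefree > 1). For the top step, suppose √221 ∈ Q(√193), say √221 = c + d√193 with c, d ∈ Q. Squaring: 221 = c^2 + 193d^2 + 2cd√193. Since √193 ∉ Q this forces 2cd = 0. If d = 0 then √221 = c ∈ Q, contradicting 221 squarefree > 1. If c = 0 then 221 = 193d^2, so 193·221 = (193d)^2 is a perfect square in Q — but 193·221 = 42653 is not a perfect square (since 193 and 221 are distinct squarefree integers). Contradiction. Hence √221 ∉ Q(√193), so x^2 - 221 stays irreducible over Q(√193) and [Q(√193, √221) : Q(√193)] = 2. By the tower law, [Q(√193, √221) : Q] = 2 · 2 = 4.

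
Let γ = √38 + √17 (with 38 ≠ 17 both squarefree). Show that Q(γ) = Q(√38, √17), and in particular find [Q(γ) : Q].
[Q(γ) : Q] = 4 (equivalently, Q(γ) = Q(√38, √17))

Obviously Q(γ) ⊆ Q(√38, √17), and [Q(√38, √17):Q] = 4 (since 38, 17 are distinct squarefree integers > 1 with 646 not a perfect square). To show equality we compute the minimal polynomial of γ. From γ = √38 + √17: γ^2 = 38 + 2√(646) + 17 = 55 + 2√(646), so γ^2 - 55 = 2√(646); squaring, (γ^2 - 55)^2 = 4·646, i.e. γ^4 - 110γ^2 + 3025 - 2584 = 0, i.e. γ^4 - 110γ^2 + 441 = 0. So γ is a root of x^4 - 110x^2 + 441. This polynomial is irreducible over Q: it has no rational root (each ±√38 ± √17 is irrational), and any factorization into two quadratics over Q would force √(646) ∈ Q (pairing opposite roots) or √38, √17 ∈ Q (other pairings), all impossible. Hence [Q(γ):Q] = 4 = [Q(√38, √17):Q], so Q(γ) = Q(√38, √17).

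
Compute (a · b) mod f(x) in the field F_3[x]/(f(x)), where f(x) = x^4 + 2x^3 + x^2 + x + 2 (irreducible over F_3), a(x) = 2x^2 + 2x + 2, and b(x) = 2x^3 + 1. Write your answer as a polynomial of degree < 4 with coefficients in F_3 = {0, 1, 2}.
a · b ≡ 2x^3 + 2x^2 + x + 1 (mod f(x))

Multiply in F_3[x]: a(x)·b(x) = (2x^2 + 2x + 2)·(2x^3 + 1) = x^5 + x^4 + x^3 + 2x^2 + 2x + 2. This has degree ≥ 4, so divide by f(x) over F_3: x^5 + x^4 + x^3 + 2x^2 + 2x + 2 = (x + 2)·(x^4 + 2x^3 + x^2 + x + 2) + (2x^3 + 2x^2 + x + 1). Hence a·b ≡ 2x^3 + 2x^2 + x + 1 (mod f). (F_3[x]/(f) is a field with 3^4 = 81 elements since f is irreducible of degree 4.)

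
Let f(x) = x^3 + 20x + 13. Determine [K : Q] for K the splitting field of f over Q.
[K : Q] = 6

By the rational root test, any rational root of the monic integer polynomial f(x) = x^3 + 20x + 13 must be an integer dividing the constant term 13, i.e. one of ±{1, 13}. Evaluating: f(1) = 34, f(-1) = -8, f(13) = 2470, f(-13) = -2444; none is 0, so f has no rational root and is therefore irreducible over Q (a cubic with no linear factor over a field is irreducible). For an irreducible cubic, the Galois group is A_3 or S_3 according as the discriminant disc(f) = -4a^3 - 27b^2 = -4·(20)^3 - 27·(13)^2 = -36563 is or is not a square in Q. Here disc(f) = -36563 is not a perfect square in Q, so the Galois group of f over Q is not contained in A_3 and must be all of S_3. The splitting field has degree |S_3| = 6 over Q, so [K : Q] = 6.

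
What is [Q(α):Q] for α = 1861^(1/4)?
[Q(α):Q] = 4

α is a root of x^4 - 1861. By Eisenstein's criterion at the prime p = 1861 (which divides the constant term 1861 but p^2 = 3463321 does not, since 1861 is squarefree), x^4 - 1861 is irreducible over Q. Hence [Q(α):Q] = 4.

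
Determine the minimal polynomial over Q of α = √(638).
m_α(x) = x^2 - 638

α satisfies α^2 - 638 = 0, so x^2 - 638 annihilates α. Since d = 638 is squarefree and ≠ 1, it is not a perfect square in Q, so x^2 - 638 has no rational root and is therefore irreducible over Q (a degree-2 polynomial over a field is irreducible iff it has no root). Hence m_α(x) = x^2 - 638.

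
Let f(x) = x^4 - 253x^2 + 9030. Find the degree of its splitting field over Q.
[K : Q] = 4

Solving the quadratic in x^2: x^2 = (253 ± √(253^2 - 4·9030))/2 = (253 ± √27889)/2 = (253 ± 167)/2, giving x^2 = 210 or x^2 = 43. So f(x) = (x^2 - 210)(x^2 - 43) and the roots of f are ±√210, ±√43. Hence the splitting field is K = Q(√210, √43). Since 210 and 43 are distinct squarefree integers > 1, their product 9030 is not a perfect square, so √43 ∉ Q(√210). By the tower law [K:Q] = [Q(√210,√43):Q(√210)] · [Q(√210):Q] = 2 · 2 = 4.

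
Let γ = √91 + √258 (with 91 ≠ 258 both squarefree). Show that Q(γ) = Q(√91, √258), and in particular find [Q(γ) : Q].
[Q(γ) : Q] = 4 (equivalently, Q(γ) = Q(√91, √258))

Obviously Q(γ) ⊆ Q(√91, √258), and [Q(√91, √258):Q] = 4 (since 91, 258 are distinct squarefree integers > 1 with 23478 not a perfect square). To show equality we compute the minimal polynomial of γ. From γ = √91 + √258: γ^2 = 91 + 2√(23478) + 258 = 349 + 2√(23478), so γ^2 - 349 = 2√(23478); squaring, (γ^2 - 349)^2 = 4·23478, i.e. γ^4 - 698γ^2 + 121801 - 93912 = 0, i.e. γ^4 - 698γ^2 + 27889 = 0. So γ is a root of x^4 - 698x^2 + 27889. This polynomial is irreducible over Q: it has no rational root (each ±√91 ± √258 is irrational), and any factorization into two quadratics over Q would force √(23478) ∈ Q (pairing opposite roots) or √91, √258 ∈ Q (other pairings), all impossible. Hence [Q(γ):Q] = 4 = [Q(√91, √258):Q], so Q(γ) = Q(√91, √258).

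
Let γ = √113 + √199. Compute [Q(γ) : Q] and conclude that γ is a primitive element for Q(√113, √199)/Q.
[Q(γ) : Q] = 4 (equivalently, Q(γ) = Q(√113, √199))

Obviously Q(γ) ⊆ Q(√113, √199), and [Q(√113, √199):Q] = 4 (since 113, 199 are distinct squarefree integers > 1 with 22487 not a perfect square). To show equality we compute the minimal polynomial of γ. From γ = √113 + √199: γ^2 = 113 + 2√(22487) + 199 = 312 + 2√(22487), so γ^2 - 312 = 2√(22487); squaring, (γ^2 - 312)^2 = 4·22487, i.e. γ^4 - 624γ^2 + 97344 - 89948 = 0, i.e. γ^4 - 624γ^2 + 7396 = 0. So γ is a root of x^4 - 624x^2 + 7396. This polynomial is irreducible over Q: it has no rational root (each ±√113 ± √199 is irrational), and any factorization into two quadratics over Q would force √(22487) ∈ Q (pairing opposite roots) or √113, √199 ∈ Q (other pairings), all impossible. Hence [Q(γ):Q] = 4 = [Q(√113, √199):Q], so Q(γ) = Q(√113, √199).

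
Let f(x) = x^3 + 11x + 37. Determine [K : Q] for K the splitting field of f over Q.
[K : Q] = 6

By the rational root test, any rational root of the monic integer polynomial f(x) = x^3 + 11x + 37 must be an integer dividing the constant term 37, i.e. one of ±{1, 37}. Evaluating: f(1) = 49, f(-1) = 25, f(37) = 51097, f(-37) = -51023; none is 0, so f has no rational root and is therefore irreducible over Q (a cubic with no linear factor over a field is irreducible). For an irreducible cubic, the Galois group is A_3 or S_3 according as the discriminant disc(f) = -4a^3 - 27b^2 = -4·(11)^3 - 27·(37)^2 = -42287 is or is not a square in Q. Here disc(f) = -42287 is not a perfect square in Q, so the Galois group of f over Q is not contained in A_3 and must be all of S_3. The splitting field has degree |S_3| = 6 over Q, so [K : Q] = 6.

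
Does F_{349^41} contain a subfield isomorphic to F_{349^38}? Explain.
No: F_{349^38} is not a subfield of F_{349^41}

F_{p^m} embeds in F_{p^n} iff m | n. Here 38 ∤ 41 (since 41 = 1·38 + 3 with remainder 3 ≠ 0), so F_{349^38} is not a subfield of F_{349^41}. Equivalently: if it were, the tower law would give 38 = [F_{349^38}:F_349] dividing [F_{349^41}:F_349] = 41, contradiction.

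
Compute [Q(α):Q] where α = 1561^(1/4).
[Q(α):Q] = 4

α is a root of x^4 - 1561. By Eisenstein's criterion at the prime p = 7 (which divides the constant term 1561 but p^2 = 49 does not, since 1561 is squarefree), x^4 - 1561 is irreducible over Q. Hence [Q(α):Q] = 4.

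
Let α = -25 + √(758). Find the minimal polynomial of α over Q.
m_α(x) = x^2 + 50x - 133

From α + 25 = √(758), squaring gives (α + 25)^2 = 758, i.e. α^2 + 50α + 625 = 758, so α^2 + 50α - 133 = 0. The discriminant of x^2 + 50x - 133 is (50)^2 - 4·(-133) = 2500 + 532 = 3032, and 4·(758) is not a perfect square in Q since 758 is squarefree and ≠ 1. Hence x^2 + 50x - 133 is irreducible over Q and is the minimal polynomial of α.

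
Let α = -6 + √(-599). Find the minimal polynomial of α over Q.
m_α(x) = x^2 + 12x + 635

From α + 6 = √(-599), squaring gives (α + 6)^2 = -599, i.e. α^2 + 12α + 36 = -599, so α^2 + 12α + 635 = 0. The discriminant of x^2 + 12x + 635 is (12)^2 - 4·(635) = 144 - 2540 = -2396, and 4·(-599) is not a perfect square in Q since -599 is squarefree and ≠ 1. Hence x^2 + 12x + 635 is irreducible over Q and is the minimal polynomial of α.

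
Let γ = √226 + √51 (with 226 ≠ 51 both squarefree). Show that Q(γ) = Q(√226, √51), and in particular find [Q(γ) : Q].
[Q(γ) : Q] = 4 (equivalently, Q(γ) = Q(√226, √51))

Obviously Q(γ) ⊆ Q(√226, √51), and [Q(√226, √51):Q] = 4 (since 226, 51 are distinct squarefree integers > 1 with 11526 not a perfect square). To show equality we compute the minimal polynomial of γ. From γ = √226 + √51: γ^2 = 226 + 2√(11526) + 51 = 277 + 2√(11526), so γ^2 - 277 = 2√(11526); squaring, (γ^2 - 277)^2 = 4·11526, i.e. γ^4 - 554γ^2 + 76729 - 46104 = 0, i.e. γ^4 - 554γ^2 + 30625 = 0. So γ is a root of x^4 - 554x^2 + 30625. This polynomial is irreducible over Q: it has no rational root (each ±√226 ± √51 is irrational), and any factorization into two quadratics over Q would force √(11526) ∈ Q (pairing opposite roots) or √226, √51 ∈ Q (other pairings), all impossible. Hence [Q(γ):Q] = 4 = [Q(√226, √51):Q], so Q(γ) = Q(√226, √51).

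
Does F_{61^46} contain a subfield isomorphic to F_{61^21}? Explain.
No: F_{61^21} is not a subfield of F_{61^46}

F_{p^m} embeds in F_{p^n} iff m | n. Here 21 ∤ 46 (since 46 = 2·21 + 4 with remainder 4 ≠ 0), so F_{61^21} is not a subfield of F_{61^46}. Equivalently: if it were, the tower law would give 21 = [F_{61^21}:F_61] dividing [F_{61^46}:F_61] = 46, contradiction.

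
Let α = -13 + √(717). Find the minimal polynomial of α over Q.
m_α(x) = x^2 + 26x - 548

From α + 13 = √(717), squaring gives (α + 13)^2 = 717, i.e. α^2 + 26α + 169 = 717, so α^2 + 26α - 548 = 0. The discriminant of x^2 + 26x - 548 is (26)^2 - 4·(-548) = 676 + 2192 = 2868, and 4·(717) is not a perfect square in Q since 717 is squarefree and ≠ 1. Hence x^2 + 26x - 548 is irreducible over Q and is the minimal polynomial of α.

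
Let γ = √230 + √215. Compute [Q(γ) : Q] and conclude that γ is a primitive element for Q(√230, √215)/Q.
[Q(γ) : Q] = 4 (equivalently, Q(γ) = Q(√230, √215))

Obviously Q(γ) ⊆ Q(√230, √215), and [Q(√230, √215):Q] = 4 (since 230, 215 are distinct squarefree integers > 1 with 49450 not a perfect square). To show equality we compute the minimal polynomial of γ. From γ = √230 + √215: γ^2 = 230 + 2√(49450) + 215 = 445 + 2√(49450), so γ^2 - 445 = 2√(49450); squaring, (γ^2 - 445)^2 = 4·49450, i.e. γ^4 - 890γ^2 + 198025 - 197800 = 0, i.e. γ^4 - 890γ^2 + 225 = 0. So γ is a root of x^4 - 890x^2 + 225. This polynomial is irreducible over Q: it has no rational root (each ±√230 ± √215 is irrational), and any factorization into two quadratics over Q would force √(49450) ∈ Q (pairing opposite roots) or √230, √215 ∈ Q (other pairings), all impossible. Hence [Q(γ):Q] = 4 = [Q(√230, √215):Q], so Q(γ) = Q(√230, √215).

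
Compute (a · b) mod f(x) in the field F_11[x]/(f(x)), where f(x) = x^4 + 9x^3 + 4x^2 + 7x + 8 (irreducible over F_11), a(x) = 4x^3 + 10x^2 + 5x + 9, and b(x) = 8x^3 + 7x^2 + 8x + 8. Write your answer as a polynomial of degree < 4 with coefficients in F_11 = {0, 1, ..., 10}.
a · b ≡ x^3 + 8x^2 + 3x + 2 (mod f(x))

Multiply in F_11[x]: a(x)·b(x) = (4x^3 + 10x^2 + 5x + 9)·(8x^3 + 7x^2 + 8x + 8) = 10x^6 + 9x^5 + 10x^4 + 10x^3 + 7x^2 + 2x + 6. This has degree ≥ 4, so divide by f(x) over F_11: 10x^6 + 9x^5 + 10x^4 + 10x^3 + 7x^2 + 2x + 6 = (10x^2 + 7x + 6)·(x^4 + 9x^3 + 4x^2 + 7x + 8) + (x^3 + 8x^2 + 3x + 2). Hence a·b ≡ x^3 + 8x^2 + 3x + 2 (mod f). (F_11[x]/(f) is a field with 11^4 = 14641 elements since f is irreducible of degree 4.)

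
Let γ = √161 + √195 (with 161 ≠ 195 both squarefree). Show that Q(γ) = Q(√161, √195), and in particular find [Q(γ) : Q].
[Q(γ) : Q] = 4 (equivalently, Q(γ) = Q(√161, √195))

Obviously Q(γ) ⊆ Q(√161, √195), and [Q(√161, √195):Q] = 4 (since 161, 195 are distinct squarefree integers > 1 with 31395 not a perfect square). To show equality we compute the minimal polynomial of γ. From γ = √161 + √195: γ^2 = 161 + 2√(31395) + 195 = 356 + 2√(31395), so γ^2 - 356 = 2√(31395); squaring, (γ^2 - 356)^2 = 4·31395, i.e. γ^4 - 712γ^2 + 126736 - 125580 = 0, i.e. γ^4 - 712γ^2 + 1156 = 0. So γ is a root of x^4 - 712x^2 + 1156. This polynomial is irreducible over Q: it has no rational root (each ±√161 ± √195 is irrational), and any factorization into two quadratics over Q would force √(31395) ∈ Q (pairing opposite roots) or √161, √195 ∈ Q (other pairings), all impossible. Hence [Q(γ):Q] = 4 = [Q(√161, √195):Q], so Q(γ) = Q(√161, √195).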